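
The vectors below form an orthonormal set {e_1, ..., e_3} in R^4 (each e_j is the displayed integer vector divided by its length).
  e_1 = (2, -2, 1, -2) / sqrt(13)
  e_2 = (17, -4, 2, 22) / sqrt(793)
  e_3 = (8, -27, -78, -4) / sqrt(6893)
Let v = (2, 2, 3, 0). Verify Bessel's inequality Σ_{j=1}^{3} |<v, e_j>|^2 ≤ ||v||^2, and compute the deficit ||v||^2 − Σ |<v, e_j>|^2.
Σ |<v, e_j>|^2 = 1437/113; ||v||^2 = 17; deficit = 484/113

Write each e_j = u_j / sqrt(<u_j, u_j>) where u_j is the displayed integer vector. Then <v, e_j> = <v, u_j> / sqrt(<u_j, u_j>), so |<v, e_j>|^2 = <v, u_j>^2 / <u_j, u_j>.
Coefficients: <v, e_1> = 3/sqrt(13), <v, e_2> = 32/sqrt(793), <v, e_3> = -272/sqrt(6893).
Square and sum: Σ |<v, e_j>|^2 = 1437/113.
Compute ||v||^2 = v·v = 17.
Deficit = 17 − 1437/113 = 484/113 ≥ 0, confirming Bessel's inequality. (The deficit equals ||v − Σ <v,e_j> e_j||^2, the squared distance from v to span{e_j}.)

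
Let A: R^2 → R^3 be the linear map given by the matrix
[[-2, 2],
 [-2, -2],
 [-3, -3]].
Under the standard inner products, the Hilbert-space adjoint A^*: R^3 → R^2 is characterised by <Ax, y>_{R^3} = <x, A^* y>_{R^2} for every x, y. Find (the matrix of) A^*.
A^* = A^T =
[[-2, -2, -3],
 [2, -2, -3]]

For real matrices with standard dot products, the defining identity <Ax, y> = <x, A^* y> gives (Ax)^T y = x^T (A^*) y, i.e. x^T A^T y = x^T (A^*) y. Since this holds for all x, y, we must have A^* = A^T. Therefore
A^* =
[[-2, -2, -3],
 [2, -2, -3]].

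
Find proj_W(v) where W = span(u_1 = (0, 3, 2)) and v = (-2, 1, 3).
proj_W(v) = (0, 27/13, 18/13)

Set up U = [u_1 | ... | u_1] ∈ R^(3×1). The projector onto W = col(U) is P = U (U^T U)^(-1) U^T.
Compute U^T U =
  [13],
and U^T v = (9).
Solve U^T U · c = U^T v for the coefficients: c = (9/13). The projection is proj_W(v) = U c.
Check: (v - proj_W(v)) · u_1 = 0  (should be 0).
Result: proj_W(v) = (0, 27/13, 18/13).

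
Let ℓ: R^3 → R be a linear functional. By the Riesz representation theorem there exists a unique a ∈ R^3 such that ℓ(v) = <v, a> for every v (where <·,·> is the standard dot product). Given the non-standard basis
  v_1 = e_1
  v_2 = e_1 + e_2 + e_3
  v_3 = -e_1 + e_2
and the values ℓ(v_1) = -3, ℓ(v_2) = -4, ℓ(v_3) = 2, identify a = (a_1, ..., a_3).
a = (-3, -1, 0)

Write a = (a_1, ..., a_3) in the standard basis. For each basis vector v_i, ℓ(v_i) = <v_i, a> is a linear equation in the a_j's. Collect the n equations into a matrix system V a = ℓ, where row i of V is v_i (expressed in the standard basis). Since V is invertible (lower-triangular with 1s on the diagonal, up to permutation), solve by back-substitution:
  V =
[[1, 0, 0],
 [1, 1, 1],
 [-1, 1, 0]]
  V a = (-3, -4, 2)
Solving gives a = (-3, -1, 0).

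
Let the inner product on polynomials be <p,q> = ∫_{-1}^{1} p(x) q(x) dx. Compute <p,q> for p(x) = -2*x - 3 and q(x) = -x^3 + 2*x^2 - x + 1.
<p,q> = -118/15

Expand the product: p(x)·q(x) = 2*x^4 - x^3 - 4*x^2 + x - 3.
∫_{-1}^{1} of each monomial x^k gives [2/(k+1) if k even, 0 if k odd]. Integrating term-by-term (or equivalently evaluating the antiderivative F(x) = 2*x^5/5 - x^4/4 - 4*x^3/3 + x^2/2 - 3*x at the endpoints):
  F(1) − F(−1) = -221/60 − (251/60) = -118/15.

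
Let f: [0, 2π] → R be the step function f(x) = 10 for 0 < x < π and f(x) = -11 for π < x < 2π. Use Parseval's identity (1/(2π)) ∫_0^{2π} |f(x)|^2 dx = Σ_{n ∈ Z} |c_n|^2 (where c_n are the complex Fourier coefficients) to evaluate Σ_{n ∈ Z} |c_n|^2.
Σ |c_n|^2 = 221/2

Parseval equates the L^2 energy of f (normalised by 1/(2π)) with the ℓ^2 sum of its Fourier coefficients: (1/(2π)) ∫_0^{2π} |f|^2 = Σ |c_n|^2.
Compute the left side: (1/(2π)) [∫_0^π 10^2 dx + ∫_π^{2π} (-11)^2 dx] = (1/(2π)) · (100π + 121π) = (100 + 121)/2 = 221/2.
So Σ_{n ∈ Z} |c_n|^2 = 221/2.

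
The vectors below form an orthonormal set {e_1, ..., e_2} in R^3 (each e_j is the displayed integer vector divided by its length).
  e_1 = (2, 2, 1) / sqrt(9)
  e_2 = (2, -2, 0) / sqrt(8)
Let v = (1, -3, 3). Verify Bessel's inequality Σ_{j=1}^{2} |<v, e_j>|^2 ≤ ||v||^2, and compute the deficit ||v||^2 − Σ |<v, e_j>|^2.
Σ |<v, e_j>|^2 = 73/9; ||v||^2 = 19; deficit = 98/9

Write each e_j = u_j / sqrt(<u_j, u_j>) where u_j is the displayed integer vector. Then <v, e_j> = <v, u_j> / sqrt(<u_j, u_j>), so |<v, e_j>|^2 = <v, u_j>^2 / <u_j, u_j>.
Coefficients: <v, e_1> = -1/sqrt(9), <v, e_2> = 8/sqrt(8).
Square and sum: Σ |<v, e_j>|^2 = 73/9.
Compute ||v||^2 = v·v = 19.
Deficit = 19 − 73/9 = 98/9 ≥ 0, confirming Bessel's inequality. (The deficit equals ||v − Σ <v,e_j> e_j||^2, the squared distance from v to span{e_j}.)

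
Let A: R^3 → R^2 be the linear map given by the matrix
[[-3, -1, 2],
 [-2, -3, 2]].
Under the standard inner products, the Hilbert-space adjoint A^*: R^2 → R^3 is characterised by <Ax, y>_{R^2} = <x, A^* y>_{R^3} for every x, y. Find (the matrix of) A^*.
A^* = A^T =
[[-3, -2],
 [-1, -3],
 [2, 2]]

For real matrices with standard dot products, the defining identity <Ax, y> = <x, A^* y> gives (Ax)^T y = x^T (A^*) y, i.e. x^T A^T y = x^T (A^*) y. Since this holds for all x, y, we must have A^* = A^T. Therefore
A^* =
[[-3, -2],
 [-1, -3],
 [2, 2]].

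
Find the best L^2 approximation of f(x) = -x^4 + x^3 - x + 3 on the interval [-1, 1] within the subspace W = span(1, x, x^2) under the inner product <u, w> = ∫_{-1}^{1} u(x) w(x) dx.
g(x) = -6*x^2/7 - 2*x/5 + 108/35

The best approximation g ∈ W is the orthogonal projection of f onto W. Writing g = a_0 + a_1 x + a_2 x^2, the coefficients solve the normal equations G · a = b where
  G_{ij} = <φ_i, φ_j> and b_i = <f, φ_i>, with φ_0 = 1, φ_1 = x, φ_2 = x^2.
G =
  [2, 0, 2/3]
  [0, 2/3, 0]
  [2/3, 0, 2/5],
b = (28/5, -4/15, 12/7).
Solving gives a_0 = 108/35, a_1 = -2/5, a_2 = -6/7, so
  g(x) = -6*x^2/7 - 2*x/5 + 108/35.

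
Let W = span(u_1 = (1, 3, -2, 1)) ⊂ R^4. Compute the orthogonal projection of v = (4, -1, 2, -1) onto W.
proj_W(v) = (-4/15, -4/5, 8/15, -4/15)

Set up U = [u_1 | ... | u_1] ∈ R^(4×1). The projector onto W = col(U) is P = U (U^T U)^(-1) U^T.
Compute U^T U =
  [15],
and U^T v = (-4).
Solve U^T U · c = U^T v for the coefficients: c = (-4/15). The projection is proj_W(v) = U c.
Check: (v - proj_W(v)) · u_1 = 0  (should be 0).
Result: proj_W(v) = (-4/15, -4/5, 8/15, -4/15).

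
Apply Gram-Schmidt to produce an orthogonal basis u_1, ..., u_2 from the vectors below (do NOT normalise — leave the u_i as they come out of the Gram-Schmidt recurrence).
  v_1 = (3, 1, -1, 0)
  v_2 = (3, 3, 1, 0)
Orthogonal basis:
  u_1 = (3, 1, -1, 0)
  u_2 = (0, 2, 2, 0)

Apply the Gram-Schmidt recurrence
  u_1 = v_1
  u_i = v_i − Σ_{j<i} ((v_i · u_j) / (u_j · u_j)) · u_j.

Step by step this gives:
  u_1 = (3, 1, -1, 0)
  u_2 = (0, 2, 2, 0)

Orthogonality check:
  u_2 · u_1 = 0 (should be 0)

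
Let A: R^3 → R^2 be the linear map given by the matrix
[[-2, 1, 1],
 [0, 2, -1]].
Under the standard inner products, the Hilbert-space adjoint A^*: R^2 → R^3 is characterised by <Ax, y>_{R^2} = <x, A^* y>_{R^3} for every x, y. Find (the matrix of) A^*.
A^* = A^T =
[[-2, 0],
 [1, 2],
 [1, -1]]

For real matrices with standard dot products, the defining identity <Ax, y> = <x, A^* y> gives (Ax)^T y = x^T (A^*) y, i.e. x^T A^T y = x^T (A^*) y. Since this holds for all x, y, we must have A^* = A^T. Therefore
A^* =
[[-2, 0],
 [1, 2],
 [1, -1]].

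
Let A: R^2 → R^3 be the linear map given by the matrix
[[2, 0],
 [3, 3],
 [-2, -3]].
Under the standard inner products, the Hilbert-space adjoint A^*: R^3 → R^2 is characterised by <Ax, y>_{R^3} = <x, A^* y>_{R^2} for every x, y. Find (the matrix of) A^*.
A^* = A^T =
[[2, 3, -2],
 [0, 3, -3]]

For real matrices with standard dot products, the defining identity <Ax, y> = <x, A^* y> gives (Ax)^T y = x^T (A^*) y, i.e. x^T A^T y = x^T (A^*) y. Since this holds for all x, y, we must have A^* = A^T. Therefore
A^* =
[[2, 3, -2],
 [0, 3, -3]].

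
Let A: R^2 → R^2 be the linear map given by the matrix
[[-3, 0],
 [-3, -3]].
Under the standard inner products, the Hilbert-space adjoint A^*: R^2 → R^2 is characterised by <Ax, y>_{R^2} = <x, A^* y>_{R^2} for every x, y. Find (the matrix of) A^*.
A^* = A^T =
[[-3, -3],
 [0, -3]]

For real matrices with standard dot products, the defining identity <Ax, y> = <x, A^* y> gives (Ax)^T y = x^T (A^*) y, i.e. x^T A^T y = x^T (A^*) y. Since this holds for all x, y, we must have A^* = A^T. Therefore
A^* =
[[-3, -3],
 [0, -3]].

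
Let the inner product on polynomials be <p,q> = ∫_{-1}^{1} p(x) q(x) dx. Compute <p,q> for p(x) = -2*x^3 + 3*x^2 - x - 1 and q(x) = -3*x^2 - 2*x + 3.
<p,q> = 4/3

Expand the product: p(x)·q(x) = 6*x^5 - 5*x^4 - 9*x^3 + 14*x^2 - x - 3.
∫_{-1}^{1} of each monomial x^k gives [2/(k+1) if k even, 0 if k odd]. Integrating term-by-term (or equivalently evaluating the antiderivative F(x) = x^6 - x^5 - 9*x^4/4 + 14*x^3/3 - x^2/2 - 3*x at the endpoints):
  F(1) − F(−1) = -13/12 − (-29/12) = 4/3.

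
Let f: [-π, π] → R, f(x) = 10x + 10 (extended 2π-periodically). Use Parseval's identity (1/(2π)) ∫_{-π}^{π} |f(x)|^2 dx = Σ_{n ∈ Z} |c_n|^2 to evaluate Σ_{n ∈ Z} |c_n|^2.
Σ |c_n|^2 = 100π^2/3 + 100

Expand and integrate term by term over [-π, π]:
  ∫ (10x)^2 dx = 100·(2π^3/3); ∫ 2·10·(10)·x dx = 0 (odd integrand); ∫ 10^2 dx = 100·2π.
So (1/(2π)) ∫_{-π}^{π} (10x + 10)^2 dx = 100π^2/3 + 100 = 100π^2/3 + 100.
Parseval ⇒ Σ |c_n|^2 = 100π^2/3 + 100.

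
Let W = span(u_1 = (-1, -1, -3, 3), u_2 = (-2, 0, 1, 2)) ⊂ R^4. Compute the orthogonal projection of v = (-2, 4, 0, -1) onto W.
proj_W(v) = (-15/31, 11/31, 46/31, -7/31)

Set up U = [u_1 | ... | u_2] ∈ R^(4×2). The projector onto W = col(U) is P = U (U^T U)^(-1) U^T.
Compute U^T U =
  [20, 5]
  [5, 9],
and U^T v = (-5, 2).
Solve U^T U · c = U^T v for the coefficients: c = (-11/31, 13/31). The projection is proj_W(v) = U c.
Check: (v - proj_W(v)) · u_1 = 0  (should be 0).
Check: (v - proj_W(v)) · u_2 = 0  (should be 0).
Result: proj_W(v) = (-15/31, 11/31, 46/31, -7/31).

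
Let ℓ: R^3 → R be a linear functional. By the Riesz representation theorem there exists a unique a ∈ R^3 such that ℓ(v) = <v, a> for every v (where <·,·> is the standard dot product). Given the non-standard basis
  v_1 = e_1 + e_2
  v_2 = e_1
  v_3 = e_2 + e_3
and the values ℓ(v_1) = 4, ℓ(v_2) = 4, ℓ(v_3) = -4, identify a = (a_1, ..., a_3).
a = (4, 0, -4)

Write a = (a_1, ..., a_3) in the standard basis. For each basis vector v_i, ℓ(v_i) = <v_i, a> is a linear equation in the a_j's. Collect the n equations into a matrix system V a = ℓ, where row i of V is v_i (expressed in the standard basis). Since V is invertible (lower-triangular with 1s on the diagonal, up to permutation), solve by back-substitution:
  V =
[[1, 1, 0],
 [1, 0, 0],
 [0, 1, 1]]
  V a = (4, 4, -4)
Solving gives a = (4, 0, -4).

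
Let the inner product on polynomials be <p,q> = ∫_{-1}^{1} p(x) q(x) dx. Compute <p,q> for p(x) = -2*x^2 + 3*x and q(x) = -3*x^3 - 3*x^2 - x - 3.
<p,q> = 4/5

Expand the product: p(x)·q(x) = 6*x^5 - 3*x^4 - 7*x^3 + 3*x^2 - 9*x.
∫_{-1}^{1} of each monomial x^k gives [2/(k+1) if k even, 0 if k odd]. Integrating term-by-term (or equivalently evaluating the antiderivative F(x) = x^6 - 3*x^5/5 - 7*x^4/4 + x^3 - 9*x^2/2 at the endpoints):
  F(1) − F(−1) = -97/20 − (-113/20) = 4/5.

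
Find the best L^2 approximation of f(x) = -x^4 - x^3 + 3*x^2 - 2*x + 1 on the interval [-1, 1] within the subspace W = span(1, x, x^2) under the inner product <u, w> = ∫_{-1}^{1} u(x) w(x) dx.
g(x) = 15*x^2/7 - 13*x/5 + 38/35

The best approximation g ∈ W is the orthogonal projection of f onto W. Writing g = a_0 + a_1 x + a_2 x^2, the coefficients solve the normal equations G · a = b where
  G_{ij} = <φ_i, φ_j> and b_i = <f, φ_i>, with φ_0 = 1, φ_1 = x, φ_2 = x^2.
G =
  [2, 0, 2/3]
  [0, 2/3, 0]
  [2/3, 0, 2/5],
b = (18/5, -26/15, 166/105).
Solving gives a_0 = 38/35, a_1 = -13/5, a_2 = 15/7, so
  g(x) = 15*x^2/7 - 13*x/5 + 38/35.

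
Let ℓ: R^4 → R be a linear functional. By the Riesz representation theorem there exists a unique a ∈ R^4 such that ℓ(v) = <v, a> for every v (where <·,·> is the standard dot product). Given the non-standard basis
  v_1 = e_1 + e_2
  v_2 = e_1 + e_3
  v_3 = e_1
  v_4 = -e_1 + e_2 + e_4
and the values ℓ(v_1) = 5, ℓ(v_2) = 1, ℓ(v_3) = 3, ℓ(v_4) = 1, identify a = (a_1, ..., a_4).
a = (3, 2, -2, 2)

Write a = (a_1, ..., a_4) in the standard basis. For each basis vector v_i, ℓ(v_i) = <v_i, a> is a linear equation in the a_j's. Collect the n equations into a matrix system V a = ℓ, where row i of V is v_i (expressed in the standard basis). Since V is invertible (lower-triangular with 1s on the diagonal, up to permutation), solve by back-substitution:
  V =
[[1, 1, 0, 0],
 [1, 0, 1, 0],
 [1, 0, 0, 0],
 [-1, 1, 0, 1]]
  V a = (5, 1, 3, 1)
Solving gives a = (3, 2, -2, 2).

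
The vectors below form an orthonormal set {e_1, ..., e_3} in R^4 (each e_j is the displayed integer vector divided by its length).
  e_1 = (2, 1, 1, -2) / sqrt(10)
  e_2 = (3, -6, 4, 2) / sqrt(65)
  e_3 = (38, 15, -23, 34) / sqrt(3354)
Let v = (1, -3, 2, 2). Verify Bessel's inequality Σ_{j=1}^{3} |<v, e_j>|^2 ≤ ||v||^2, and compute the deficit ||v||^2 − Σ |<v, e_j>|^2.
Σ |<v, e_j>|^2 = 762/43; ||v||^2 = 18; deficit = 12/43

Write each e_j = u_j / sqrt(<u_j, u_j>) where u_j is the displayed integer vector. Then <v, e_j> = <v, u_j> / sqrt(<u_j, u_j>), so |<v, e_j>|^2 = <v, u_j>^2 / <u_j, u_j>.
Coefficients: <v, e_1> = -3/sqrt(10), <v, e_2> = 33/sqrt(65), <v, e_3> = 15/sqrt(3354).
Square and sum: Σ |<v, e_j>|^2 = 762/43.
Compute ||v||^2 = v·v = 18.
Deficit = 18 − 762/43 = 12/43 ≥ 0, confirming Bessel's inequality. (The deficit equals ||v − Σ <v,e_j> e_j||^2, the squared distance from v to span{e_j}.)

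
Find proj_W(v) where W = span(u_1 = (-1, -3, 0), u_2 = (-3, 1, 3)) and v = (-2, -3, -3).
proj_W(v) = (-29/190, -687/190, -18/19)

Set up U = [u_1 | ... | u_2] ∈ R^(3×2). The projector onto W = col(U) is P = U (U^T U)^(-1) U^T.
Compute U^T U =
  [10, 0]
  [0, 19],
and U^T v = (11, -6).
Solve U^T U · c = U^T v for the coefficients: c = (11/10, -6/19). The projection is proj_W(v) = U c.
Check: (v - proj_W(v)) · u_1 = 0  (should be 0).
Check: (v - proj_W(v)) · u_2 = 0  (should be 0).
Result: proj_W(v) = (-29/190, -687/190, -18/19).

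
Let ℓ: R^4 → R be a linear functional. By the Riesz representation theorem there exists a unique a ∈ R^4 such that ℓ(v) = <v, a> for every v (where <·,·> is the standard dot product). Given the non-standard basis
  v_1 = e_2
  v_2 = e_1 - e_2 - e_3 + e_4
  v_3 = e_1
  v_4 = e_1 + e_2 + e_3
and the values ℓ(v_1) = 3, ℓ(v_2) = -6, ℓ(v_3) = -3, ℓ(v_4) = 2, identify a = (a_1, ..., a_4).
a = (-3, 3, 2, 2)

Write a = (a_1, ..., a_4) in the standard basis. For each basis vector v_i, ℓ(v_i) = <v_i, a> is a linear equation in the a_j's. Collect the n equations into a matrix system V a = ℓ, where row i of V is v_i (expressed in the standard basis). Since V is invertible (lower-triangular with 1s on the diagonal, up to permutation), solve by back-substitution:
  V =
[[0, 1, 0, 0],
 [1, -1, -1, 1],
 [1, 0, 0, 0],
 [1, 1, 1, 0]]
  V a = (3, -6, -3, 2)
Solving gives a = (-3, 3, 2, 2).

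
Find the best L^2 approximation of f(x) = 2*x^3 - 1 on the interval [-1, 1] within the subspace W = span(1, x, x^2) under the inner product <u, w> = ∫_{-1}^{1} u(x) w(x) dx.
g(x) = 6*x/5 - 1

The best approximation g ∈ W is the orthogonal projection of f onto W. Writing g = a_0 + a_1 x + a_2 x^2, the coefficients solve the normal equations G · a = b where
  G_{ij} = <φ_i, φ_j> and b_i = <f, φ_i>, with φ_0 = 1, φ_1 = x, φ_2 = x^2.
G =
  [2, 0, 2/3]
  [0, 2/3, 0]
  [2/3, 0, 2/5],
b = (-2, 4/5, -2/3).
Solving gives a_0 = -1, a_1 = 6/5, a_2 = 0, so
  g(x) = 6*x/5 - 1.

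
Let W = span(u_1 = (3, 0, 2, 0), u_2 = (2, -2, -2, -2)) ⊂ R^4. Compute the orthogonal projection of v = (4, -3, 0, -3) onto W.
proj_W(v) = (232/51, -118/51, -14/17, -118/51)

Set up U = [u_1 | ... | u_2] ∈ R^(4×2). The projector onto W = col(U) is P = U (U^T U)^(-1) U^T.
Compute U^T U =
  [13, 2]
  [2, 16],
and U^T v = (12, 20).
Solve U^T U · c = U^T v for the coefficients: c = (38/51, 59/51). The projection is proj_W(v) = U c.
Check: (v - proj_W(v)) · u_1 = 0  (should be 0).
Check: (v - proj_W(v)) · u_2 = 0  (should be 0).
Result: proj_W(v) = (232/51, -118/51, -14/17, -118/51).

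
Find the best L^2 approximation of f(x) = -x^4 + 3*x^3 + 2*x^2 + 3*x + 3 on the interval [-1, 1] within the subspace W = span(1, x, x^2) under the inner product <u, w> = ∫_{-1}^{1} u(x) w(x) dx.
g(x) = 8*x^2/7 + 24*x/5 + 108/35

The best approximation g ∈ W is the orthogonal projection of f onto W. Writing g = a_0 + a_1 x + a_2 x^2, the coefficients solve the normal equations G · a = b where
  G_{ij} = <φ_i, φ_j> and b_i = <f, φ_i>, with φ_0 = 1, φ_1 = x, φ_2 = x^2.
G =
  [2, 0, 2/3]
  [0, 2/3, 0]
  [2/3, 0, 2/5],
b = (104/15, 16/5, 88/35).
Solving gives a_0 = 108/35, a_1 = 24/5, a_2 = 8/7, so
  g(x) = 8*x^2/7 + 24*x/5 + 108/35.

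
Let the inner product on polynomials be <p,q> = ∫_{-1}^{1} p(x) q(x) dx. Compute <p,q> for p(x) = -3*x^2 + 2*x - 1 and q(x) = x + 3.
<p,q> = -32/3

Expand the product: p(x)·q(x) = -3*x^3 - 7*x^2 + 5*x - 3.
∫_{-1}^{1} of each monomial x^k gives [2/(k+1) if k even, 0 if k odd]. Integrating term-by-term (or equivalently evaluating the antiderivative F(x) = -3*x^4/4 - 7*x^3/3 + 5*x^2/2 - 3*x at the endpoints):
  F(1) − F(−1) = -43/12 − (85/12) = -32/3.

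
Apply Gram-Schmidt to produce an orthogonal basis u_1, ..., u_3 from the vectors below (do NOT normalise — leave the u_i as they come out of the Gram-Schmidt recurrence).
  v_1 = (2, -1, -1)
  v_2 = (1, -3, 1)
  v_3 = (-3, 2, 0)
Orthogonal basis:
  u_1 = (2, -1, -1)
  u_2 = (-1/3, -7/3, 5/3)
  u_3 = (-12/25, -9/25, -3/5)

Apply the Gram-Schmidt recurrence
  u_1 = v_1
  u_i = v_i − Σ_{j<i} ((v_i · u_j) / (u_j · u_j)) · u_j.

Step by step this gives:
  u_1 = (2, -1, -1)
  u_2 = (-1/3, -7/3, 5/3)
  u_3 = (-12/25, -9/25, -3/5)

Orthogonality check:
  u_2 · u_1 = 0 (should be 0)
  u_3 · u_1 = 0 (should be 0)
  u_3 · u_2 = 0 (should be 0)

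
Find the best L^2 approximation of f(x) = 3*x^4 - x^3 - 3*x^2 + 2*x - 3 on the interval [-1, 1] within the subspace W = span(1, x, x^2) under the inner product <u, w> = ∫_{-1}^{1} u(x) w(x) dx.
g(x) = -3*x^2/7 + 7*x/5 - 114/35

The best approximation g ∈ W is the orthogonal projection of f onto W. Writing g = a_0 + a_1 x + a_2 x^2, the coefficients solve the normal equations G · a = b where
  G_{ij} = <φ_i, φ_j> and b_i = <f, φ_i>, with φ_0 = 1, φ_1 = x, φ_2 = x^2.
G =
  [2, 0, 2/3]
  [0, 2/3, 0]
  [2/3, 0, 2/5],
b = (-34/5, 14/15, -82/35).
Solving gives a_0 = -114/35, a_1 = 7/5, a_2 = -3/7, so
  g(x) = -3*x^2/7 + 7*x/5 - 114/35.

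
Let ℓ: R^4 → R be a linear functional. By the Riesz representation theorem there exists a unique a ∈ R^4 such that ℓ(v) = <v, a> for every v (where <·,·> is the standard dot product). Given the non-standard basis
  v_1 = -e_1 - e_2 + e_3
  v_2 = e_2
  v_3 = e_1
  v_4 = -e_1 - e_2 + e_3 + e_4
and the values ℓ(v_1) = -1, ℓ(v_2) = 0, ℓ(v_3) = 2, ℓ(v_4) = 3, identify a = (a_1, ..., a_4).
a = (2, 0, 1, 4)

Write a = (a_1, ..., a_4) in the standard basis. For each basis vector v_i, ℓ(v_i) = <v_i, a> is a linear equation in the a_j's. Collect the n equations into a matrix system V a = ℓ, where row i of V is v_i (expressed in the standard basis). Since V is invertible (lower-triangular with 1s on the diagonal, up to permutation), solve by back-substitution:
  V =
[[-1, -1, 1, 0],
 [0, 1, 0, 0],
 [1, 0, 0, 0],
 [-1, -1, 1, 1]]
  V a = (-1, 0, 2, 3)
Solving gives a = (2, 0, 1, 4).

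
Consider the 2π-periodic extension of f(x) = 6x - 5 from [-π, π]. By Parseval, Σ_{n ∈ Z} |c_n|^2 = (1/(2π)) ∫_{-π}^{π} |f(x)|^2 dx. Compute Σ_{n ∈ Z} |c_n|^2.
Σ |c_n|^2 = 12π^2 + 25

Expand and integrate term by term over [-π, π]:
  ∫ (6x)^2 dx = 36·(2π^3/3); ∫ 2·6·(-5)·x dx = 0 (odd integrand); ∫ (-5)^2 dx = 25·2π.
So (1/(2π)) ∫_{-π}^{π} (6x - 5)^2 dx = 36π^2/3 + 25 = 12π^2 + 25.
Parseval ⇒ Σ |c_n|^2 = 12π^2 + 25.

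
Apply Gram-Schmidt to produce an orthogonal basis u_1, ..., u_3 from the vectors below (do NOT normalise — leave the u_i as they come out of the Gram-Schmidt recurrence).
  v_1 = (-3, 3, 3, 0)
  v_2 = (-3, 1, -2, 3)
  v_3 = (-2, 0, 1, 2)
Orthogonal basis:
  u_1 = (-3, 3, 3, 0)
  u_2 = (-7/3, 1/3, -8/3, 3)
  u_3 = (-9/65, -73/65, 64/65, 58/65)

Apply the Gram-Schmidt recurrence
  u_1 = v_1
  u_i = v_i − Σ_{j<i} ((v_i · u_j) / (u_j · u_j)) · u_j.

Step by step this gives:
  u_1 = (-3, 3, 3, 0)
  u_2 = (-7/3, 1/3, -8/3, 3)
  u_3 = (-9/65, -73/65, 64/65, 58/65)

Orthogonality check:
  u_2 · u_1 = 0 (should be 0)
  u_3 · u_1 = 0 (should be 0)
  u_3 · u_2 = 0 (should be 0)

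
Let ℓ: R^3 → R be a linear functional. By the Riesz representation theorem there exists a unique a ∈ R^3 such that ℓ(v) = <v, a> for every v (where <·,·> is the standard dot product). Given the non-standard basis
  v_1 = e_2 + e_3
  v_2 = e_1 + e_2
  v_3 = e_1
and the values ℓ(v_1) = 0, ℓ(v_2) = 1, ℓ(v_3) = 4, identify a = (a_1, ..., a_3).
a = (4, -3, 3)

Write a = (a_1, ..., a_3) in the standard basis. For each basis vector v_i, ℓ(v_i) = <v_i, a> is a linear equation in the a_j's. Collect the n equations into a matrix system V a = ℓ, where row i of V is v_i (expressed in the standard basis). Since V is invertible (lower-triangular with 1s on the diagonal, up to permutation), solve by back-substitution:
  V =
[[0, 1, 1],
 [1, 1, 0],
 [1, 0, 0]]
  V a = (0, 1, 4)
Solving gives a = (4, -3, 3).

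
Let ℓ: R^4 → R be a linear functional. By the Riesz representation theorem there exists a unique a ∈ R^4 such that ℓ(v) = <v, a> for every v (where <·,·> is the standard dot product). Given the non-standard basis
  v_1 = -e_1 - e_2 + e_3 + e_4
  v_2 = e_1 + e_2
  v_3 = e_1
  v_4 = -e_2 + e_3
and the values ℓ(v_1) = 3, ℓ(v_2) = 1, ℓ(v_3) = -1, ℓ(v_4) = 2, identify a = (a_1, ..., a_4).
a = (-1, 2, 4, 0)

Write a = (a_1, ..., a_4) in the standard basis. For each basis vector v_i, ℓ(v_i) = <v_i, a> is a linear equation in the a_j's. Collect the n equations into a matrix system V a = ℓ, where row i of V is v_i (expressed in the standard basis). Since V is invertible (lower-triangular with 1s on the diagonal, up to permutation), solve by back-substitution:
  V =
[[-1, -1, 1, 1],
 [1, 1, 0, 0],
 [1, 0, 0, 0],
 [0, -1, 1, 0]]
  V a = (3, 1, -1, 2)
Solving gives a = (-1, 2, 4, 0).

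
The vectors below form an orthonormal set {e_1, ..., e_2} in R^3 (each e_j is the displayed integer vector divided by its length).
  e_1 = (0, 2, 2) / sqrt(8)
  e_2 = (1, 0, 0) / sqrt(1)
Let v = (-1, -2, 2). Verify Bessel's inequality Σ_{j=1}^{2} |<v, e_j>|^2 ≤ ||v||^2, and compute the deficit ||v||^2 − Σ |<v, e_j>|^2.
Σ |<v, e_j>|^2 = 1; ||v||^2 = 9; deficit = 8

Write each e_j = u_j / sqrt(<u_j, u_j>) where u_j is the displayed integer vector. Then <v, e_j> = <v, u_j> / sqrt(<u_j, u_j>), so |<v, e_j>|^2 = <v, u_j>^2 / <u_j, u_j>.
Coefficients: <v, e_1> = 0/sqrt(8), <v, e_2> = -1/sqrt(1).
Square and sum: Σ |<v, e_j>|^2 = 1.
Compute ||v||^2 = v·v = 9.
Deficit = 9 − 1 = 8 ≥ 0, confirming Bessel's inequality. (The deficit equals ||v − Σ <v,e_j> e_j||^2, the squared distance from v to span{e_j}.)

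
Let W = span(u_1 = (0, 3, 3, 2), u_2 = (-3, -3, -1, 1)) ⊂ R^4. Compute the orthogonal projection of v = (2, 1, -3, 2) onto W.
proj_W(v) = (81/85, 21/85, -33/85, -67/85)

Set up U = [u_1 | ... | u_2] ∈ R^(4×2). The projector onto W = col(U) is P = U (U^T U)^(-1) U^T.
Compute U^T U =
  [22, -10]
  [-10, 20],
and U^T v = (-2, -4).
Solve U^T U · c = U^T v for the coefficients: c = (-4/17, -27/85). The projection is proj_W(v) = U c.
Check: (v - proj_W(v)) · u_1 = 0  (should be 0).
Check: (v - proj_W(v)) · u_2 = 0  (should be 0).
Result: proj_W(v) = (81/85, 21/85, -33/85, -67/85).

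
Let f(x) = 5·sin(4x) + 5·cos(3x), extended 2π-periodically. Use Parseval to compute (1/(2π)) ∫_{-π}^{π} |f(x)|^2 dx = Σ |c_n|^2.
Σ |c_n|^2 = 25

Expand |f|^2 and use orthogonality of {sin(nx), cos(mx)} on [-π, π]:
  ∫_{-π}^{π} sin(nx)^2 dx = π, ∫ cos(mx)^2 dx = π, and cross terms integrate to 0.
So ∫_{-π}^{π} f(x)^2 dx = 5^2 · π + 5^2 · π = (25 + 25)π.
Divide by 2π: (25 + 25)/2 = 25.
By Parseval, this equals Σ |c_n|^2.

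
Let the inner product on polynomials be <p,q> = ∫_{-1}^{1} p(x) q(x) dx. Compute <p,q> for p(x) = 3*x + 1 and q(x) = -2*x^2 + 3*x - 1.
<p,q> = 8/3

Expand the product: p(x)·q(x) = -6*x^3 + 7*x^2 - 1.
∫_{-1}^{1} of each monomial x^k gives [2/(k+1) if k even, 0 if k odd]. Integrating term-by-term (or equivalently evaluating the antiderivative F(x) = -3*x^4/2 + 7*x^3/3 - x at the endpoints):
  F(1) − F(−1) = -1/6 − (-17/6) = 8/3.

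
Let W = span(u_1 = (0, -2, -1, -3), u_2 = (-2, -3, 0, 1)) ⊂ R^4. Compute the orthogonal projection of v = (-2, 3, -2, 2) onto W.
proj_W(v) = (24/187, 298/187, 131/187, 381/187)

Set up U = [u_1 | ... | u_2] ∈ R^(4×2). The projector onto W = col(U) is P = U (U^T U)^(-1) U^T.
Compute U^T U =
  [14, 3]
  [3, 14],
and U^T v = (-10, -3).
Solve U^T U · c = U^T v for the coefficients: c = (-131/187, -12/187). The projection is proj_W(v) = U c.
Check: (v - proj_W(v)) · u_1 = 0  (should be 0).
Check: (v - proj_W(v)) · u_2 = 0  (should be 0).
Result: proj_W(v) = (24/187, 298/187, 131/187, 381/187).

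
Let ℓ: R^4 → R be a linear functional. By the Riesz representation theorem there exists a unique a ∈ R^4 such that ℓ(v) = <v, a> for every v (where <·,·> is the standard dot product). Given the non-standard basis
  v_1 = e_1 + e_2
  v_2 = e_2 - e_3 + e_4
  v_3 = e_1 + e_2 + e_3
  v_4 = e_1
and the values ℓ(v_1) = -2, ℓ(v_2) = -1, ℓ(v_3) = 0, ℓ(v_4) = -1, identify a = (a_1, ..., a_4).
a = (-1, -1, 2, 2)

Write a = (a_1, ..., a_4) in the standard basis. For each basis vector v_i, ℓ(v_i) = <v_i, a> is a linear equation in the a_j's. Collect the n equations into a matrix system V a = ℓ, where row i of V is v_i (expressed in the standard basis). Since V is invertible (lower-triangular with 1s on the diagonal, up to permutation), solve by back-substitution:
  V =
[[1, 1, 0, 0],
 [0, 1, -1, 1],
 [1, 1, 1, 0],
 [1, 0, 0, 0]]
  V a = (-2, -1, 0, -1)
Solving gives a = (-1, -1, 2, 2).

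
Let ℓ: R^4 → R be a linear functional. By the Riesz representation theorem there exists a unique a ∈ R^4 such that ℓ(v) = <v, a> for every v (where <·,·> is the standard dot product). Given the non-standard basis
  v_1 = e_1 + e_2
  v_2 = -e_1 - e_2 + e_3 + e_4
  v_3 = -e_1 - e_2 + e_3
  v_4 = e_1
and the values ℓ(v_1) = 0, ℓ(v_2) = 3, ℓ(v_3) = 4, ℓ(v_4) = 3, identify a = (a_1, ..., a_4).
a = (3, -3, 4, -1)

Write a = (a_1, ..., a_4) in the standard basis. For each basis vector v_i, ℓ(v_i) = <v_i, a> is a linear equation in the a_j's. Collect the n equations into a matrix system V a = ℓ, where row i of V is v_i (expressed in the standard basis). Since V is invertible (lower-triangular with 1s on the diagonal, up to permutation), solve by back-substitution:
  V =
[[1, 1, 0, 0],
 [-1, -1, 1, 1],
 [-1, -1, 1, 0],
 [1, 0, 0, 0]]
  V a = (0, 3, 4, 3)
Solving gives a = (3, -3, 4, -1).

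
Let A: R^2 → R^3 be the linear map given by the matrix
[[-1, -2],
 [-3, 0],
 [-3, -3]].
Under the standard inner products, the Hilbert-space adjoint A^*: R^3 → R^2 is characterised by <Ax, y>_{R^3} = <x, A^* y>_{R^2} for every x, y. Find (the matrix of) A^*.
A^* = A^T =
[[-1, -3, -3],
 [-2, 0, -3]]

For real matrices with standard dot products, the defining identity <Ax, y> = <x, A^* y> gives (Ax)^T y = x^T (A^*) y, i.e. x^T A^T y = x^T (A^*) y. Since this holds for all x, y, we must have A^* = A^T. Therefore
A^* =
[[-1, -3, -3],
 [-2, 0, -3]].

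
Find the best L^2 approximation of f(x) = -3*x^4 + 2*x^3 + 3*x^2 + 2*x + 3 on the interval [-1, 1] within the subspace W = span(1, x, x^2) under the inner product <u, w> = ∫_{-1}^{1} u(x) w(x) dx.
g(x) = 3*x^2/7 + 16*x/5 + 114/35

The best approximation g ∈ W is the orthogonal projection of f onto W. Writing g = a_0 + a_1 x + a_2 x^2, the coefficients solve the normal equations G · a = b where
  G_{ij} = <φ_i, φ_j> and b_i = <f, φ_i>, with φ_0 = 1, φ_1 = x, φ_2 = x^2.
G =
  [2, 0, 2/3]
  [0, 2/3, 0]
  [2/3, 0, 2/5],
b = (34/5, 32/15, 82/35).
Solving gives a_0 = 114/35, a_1 = 16/5, a_2 = 3/7, so
  g(x) = 3*x^2/7 + 16*x/5 + 114/35.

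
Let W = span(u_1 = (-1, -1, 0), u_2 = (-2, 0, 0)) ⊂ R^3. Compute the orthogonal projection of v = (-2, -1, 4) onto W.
proj_W(v) = (-2, -1, 0)

Set up U = [u_1 | ... | u_2] ∈ R^(3×2). The projector onto W = col(U) is P = U (U^T U)^(-1) U^T.
Compute U^T U =
  [2, 2]
  [2, 4],
and U^T v = (3, 4).
Solve U^T U · c = U^T v for the coefficients: c = (1, 1/2). The projection is proj_W(v) = U c.
Check: (v - proj_W(v)) · u_1 = 0  (should be 0).
Check: (v - proj_W(v)) · u_2 = 0  (should be 0).
Result: proj_W(v) = (-2, -1, 0).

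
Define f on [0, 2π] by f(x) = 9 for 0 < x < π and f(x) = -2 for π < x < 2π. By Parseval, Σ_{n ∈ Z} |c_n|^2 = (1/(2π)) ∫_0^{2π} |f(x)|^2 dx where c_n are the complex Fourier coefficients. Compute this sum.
Σ |c_n|^2 = 85/2

Parseval equates the L^2 energy of f (normalised by 1/(2π)) with the ℓ^2 sum of its Fourier coefficients: (1/(2π)) ∫_0^{2π} |f|^2 = Σ |c_n|^2.
Compute the left side: (1/(2π)) [∫_0^π 9^2 dx + ∫_π^{2π} (-2)^2 dx] = (1/(2π)) · (81π + 4π) = (81 + 4)/2 = 85/2.
So Σ_{n ∈ Z} |c_n|^2 = 85/2.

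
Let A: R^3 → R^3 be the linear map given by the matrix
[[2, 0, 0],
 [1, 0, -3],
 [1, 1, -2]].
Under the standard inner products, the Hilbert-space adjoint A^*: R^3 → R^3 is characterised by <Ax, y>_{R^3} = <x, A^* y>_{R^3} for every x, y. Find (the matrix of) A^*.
A^* = A^T =
[[2, 1, 1],
 [0, 0, 1],
 [0, -3, -2]]

For real matrices with standard dot products, the defining identity <Ax, y> = <x, A^* y> gives (Ax)^T y = x^T (A^*) y, i.e. x^T A^T y = x^T (A^*) y. Since this holds for all x, y, we must have A^* = A^T. Therefore
A^* =
[[2, 1, 1],
 [0, 0, 1],
 [0, -3, -2]].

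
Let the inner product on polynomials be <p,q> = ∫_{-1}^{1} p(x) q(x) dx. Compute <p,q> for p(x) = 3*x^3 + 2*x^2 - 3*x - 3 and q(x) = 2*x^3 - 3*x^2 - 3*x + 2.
<p,q> = -422/105

Expand the product: p(x)·q(x) = 6*x^6 - 5*x^5 - 21*x^4 + 3*x^3 + 22*x^2 + 3*x - 6.
∫_{-1}^{1} of each monomial x^k gives [2/(k+1) if k even, 0 if k odd]. Integrating term-by-term (or equivalently evaluating the antiderivative F(x) = 6*x^7/7 - 5*x^6/6 - 21*x^5/5 + 3*x^4/4 + 22*x^3/3 + 3*x^2/2 - 6*x at the endpoints):
  F(1) − F(−1) = -83/140 − (1439/420) = -422/105.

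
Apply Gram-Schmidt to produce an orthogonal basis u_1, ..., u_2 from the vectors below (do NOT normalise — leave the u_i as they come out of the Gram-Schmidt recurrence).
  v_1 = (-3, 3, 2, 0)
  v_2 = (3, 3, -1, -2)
Orthogonal basis:
  u_1 = (-3, 3, 2, 0)
  u_2 = (30/11, 36/11, -9/11, -2)

Apply the Gram-Schmidt recurrence
  u_1 = v_1
  u_i = v_i − Σ_{j<i} ((v_i · u_j) / (u_j · u_j)) · u_j.

Step by step this gives:
  u_1 = (-3, 3, 2, 0)
  u_2 = (30/11, 36/11, -9/11, -2)

Orthogonality check:
  u_2 · u_1 = 0 (should be 0)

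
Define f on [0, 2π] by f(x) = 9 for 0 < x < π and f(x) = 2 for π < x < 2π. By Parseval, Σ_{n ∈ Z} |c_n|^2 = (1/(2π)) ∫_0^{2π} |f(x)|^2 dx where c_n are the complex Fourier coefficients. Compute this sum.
Σ |c_n|^2 = 85/2

Parseval equates the L^2 energy of f (normalised by 1/(2π)) with the ℓ^2 sum of its Fourier coefficients: (1/(2π)) ∫_0^{2π} |f|^2 = Σ |c_n|^2.
Compute the left side: (1/(2π)) [∫_0^π 9^2 dx + ∫_π^{2π} 2^2 dx] = (1/(2π)) · (81π + 4π) = (81 + 4)/2 = 85/2.
So Σ_{n ∈ Z} |c_n|^2 = 85/2.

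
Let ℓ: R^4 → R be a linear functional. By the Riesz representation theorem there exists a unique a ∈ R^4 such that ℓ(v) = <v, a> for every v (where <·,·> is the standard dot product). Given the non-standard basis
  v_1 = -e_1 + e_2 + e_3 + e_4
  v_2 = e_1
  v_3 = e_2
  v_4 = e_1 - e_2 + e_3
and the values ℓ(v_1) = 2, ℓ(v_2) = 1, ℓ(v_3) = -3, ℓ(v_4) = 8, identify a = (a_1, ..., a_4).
a = (1, -3, 4, 2)

Write a = (a_1, ..., a_4) in the standard basis. For each basis vector v_i, ℓ(v_i) = <v_i, a> is a linear equation in the a_j's. Collect the n equations into a matrix system V a = ℓ, where row i of V is v_i (expressed in the standard basis). Since V is invertible (lower-triangular with 1s on the diagonal, up to permutation), solve by back-substitution:
  V =
[[-1, 1, 1, 1],
 [1, 0, 0, 0],
 [0, 1, 0, 0],
 [1, -1, 1, 0]]
  V a = (2, 1, -3, 8)
Solving gives a = (1, -3, 4, 2).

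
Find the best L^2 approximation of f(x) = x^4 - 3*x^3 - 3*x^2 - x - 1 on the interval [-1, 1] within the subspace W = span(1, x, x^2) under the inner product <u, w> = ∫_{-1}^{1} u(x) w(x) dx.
g(x) = -15*x^2/7 - 14*x/5 - 38/35

The best approximation g ∈ W is the orthogonal projection of f onto W. Writing g = a_0 + a_1 x + a_2 x^2, the coefficients solve the normal equations G · a = b where
  G_{ij} = <φ_i, φ_j> and b_i = <f, φ_i>, with φ_0 = 1, φ_1 = x, φ_2 = x^2.
G =
  [2, 0, 2/3]
  [0, 2/3, 0]
  [2/3, 0, 2/5],
b = (-18/5, -28/15, -166/105).
Solving gives a_0 = -38/35, a_1 = -14/5, a_2 = -15/7, so
  g(x) = -15*x^2/7 - 14*x/5 - 38/35.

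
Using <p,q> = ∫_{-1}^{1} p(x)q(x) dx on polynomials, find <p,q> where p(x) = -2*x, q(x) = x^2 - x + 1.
<p,q> = 4/3

Expand the product: p(x)·q(x) = -2*x^3 + 2*x^2 - 2*x.
∫_{-1}^{1} of each monomial x^k gives [2/(k+1) if k even, 0 if k odd]. Integrating term-by-term (or equivalently evaluating the antiderivative F(x) = -x^4/2 + 2*x^3/3 - x^2 at the endpoints):
  F(1) − F(−1) = -5/6 − (-13/6) = 4/3.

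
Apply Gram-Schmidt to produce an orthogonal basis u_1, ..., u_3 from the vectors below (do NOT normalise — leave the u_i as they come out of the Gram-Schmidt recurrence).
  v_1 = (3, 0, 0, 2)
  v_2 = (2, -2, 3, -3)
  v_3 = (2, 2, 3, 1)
Orthogonal basis:
  u_1 = (3, 0, 0, 2)
  u_2 = (2, -2, 3, -3)
  u_3 = (-4/13, 32/13, 30/13, 6/13)

Apply the Gram-Schmidt recurrence
  u_1 = v_1
  u_i = v_i − Σ_{j<i} ((v_i · u_j) / (u_j · u_j)) · u_j.

Step by step this gives:
  u_1 = (3, 0, 0, 2)
  u_2 = (2, -2, 3, -3)
  u_3 = (-4/13, 32/13, 30/13, 6/13)

Orthogonality check:
  u_2 · u_1 = 0 (should be 0)
  u_3 · u_1 = 0 (should be 0)
  u_3 · u_2 = 0 (should be 0)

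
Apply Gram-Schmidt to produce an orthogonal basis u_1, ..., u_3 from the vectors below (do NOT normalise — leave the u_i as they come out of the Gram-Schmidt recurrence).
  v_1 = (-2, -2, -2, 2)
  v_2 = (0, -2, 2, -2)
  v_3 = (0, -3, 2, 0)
Orthogonal basis:
  u_1 = (-2, -2, -2, 2)
  u_2 = (-1/2, -5/2, 3/2, -3/2)
  u_3 = (8/11, -4/11, 9/11, 13/11)

Apply the Gram-Schmidt recurrence
  u_1 = v_1
  u_i = v_i − Σ_{j<i} ((v_i · u_j) / (u_j · u_j)) · u_j.

Step by step this gives:
  u_1 = (-2, -2, -2, 2)
  u_2 = (-1/2, -5/2, 3/2, -3/2)
  u_3 = (8/11, -4/11, 9/11, 13/11)

Orthogonality check:
  u_2 · u_1 = 0 (should be 0)
  u_3 · u_1 = 0 (should be 0)
  u_3 · u_2 = 0 (should be 0)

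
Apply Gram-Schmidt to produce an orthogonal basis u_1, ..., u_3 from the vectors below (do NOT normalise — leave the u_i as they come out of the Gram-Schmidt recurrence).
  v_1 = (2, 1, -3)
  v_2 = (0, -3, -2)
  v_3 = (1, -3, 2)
Orthogonal basis:
  u_1 = (2, 1, -3)
  u_2 = (-3/7, -45/14, -19/14)
  u_3 = (385/173, -140/173, 210/173)

Apply the Gram-Schmidt recurrence
  u_1 = v_1
  u_i = v_i − Σ_{j<i} ((v_i · u_j) / (u_j · u_j)) · u_j.

Step by step this gives:
  u_1 = (2, 1, -3)
  u_2 = (-3/7, -45/14, -19/14)
  u_3 = (385/173, -140/173, 210/173)

Orthogonality check:
  u_2 · u_1 = 0 (should be 0)
  u_3 · u_1 = 0 (should be 0)
  u_3 · u_2 = 0 (should be 0)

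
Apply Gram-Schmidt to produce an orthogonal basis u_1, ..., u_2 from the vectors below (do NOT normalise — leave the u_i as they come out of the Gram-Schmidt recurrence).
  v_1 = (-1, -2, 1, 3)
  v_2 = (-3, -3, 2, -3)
Orthogonal basis:
  u_1 = (-1, -2, 1, 3)
  u_2 = (-43/15, -41/15, 28/15, -17/5)

Apply the Gram-Schmidt recurrence
  u_1 = v_1
  u_i = v_i − Σ_{j<i} ((v_i · u_j) / (u_j · u_j)) · u_j.

Step by step this gives:
  u_1 = (-1, -2, 1, 3)
  u_2 = (-43/15, -41/15, 28/15, -17/5)

Orthogonality check:
  u_2 · u_1 = 0 (should be 0)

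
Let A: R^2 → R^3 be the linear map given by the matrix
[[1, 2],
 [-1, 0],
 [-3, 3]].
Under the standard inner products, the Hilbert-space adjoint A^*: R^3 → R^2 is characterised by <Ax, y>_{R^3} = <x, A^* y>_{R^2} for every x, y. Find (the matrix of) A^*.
A^* = A^T =
[[1, -1, -3],
 [2, 0, 3]]

For real matrices with standard dot products, the defining identity <Ax, y> = <x, A^* y> gives (Ax)^T y = x^T (A^*) y, i.e. x^T A^T y = x^T (A^*) y. Since this holds for all x, y, we must have A^* = A^T. Therefore
A^* =
[[1, -1, -3],
 [2, 0, 3]].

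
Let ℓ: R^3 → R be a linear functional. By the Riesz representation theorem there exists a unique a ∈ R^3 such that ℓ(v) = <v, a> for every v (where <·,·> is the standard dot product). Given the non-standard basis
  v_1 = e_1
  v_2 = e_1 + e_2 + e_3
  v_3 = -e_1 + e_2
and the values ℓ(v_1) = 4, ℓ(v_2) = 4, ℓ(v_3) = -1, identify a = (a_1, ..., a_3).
a = (4, 3, -3)

Write a = (a_1, ..., a_3) in the standard basis. For each basis vector v_i, ℓ(v_i) = <v_i, a> is a linear equation in the a_j's. Collect the n equations into a matrix system V a = ℓ, where row i of V is v_i (expressed in the standard basis). Since V is invertible (lower-triangular with 1s on the diagonal, up to permutation), solve by back-substitution:
  V =
[[1, 0, 0],
 [1, 1, 1],
 [-1, 1, 0]]
  V a = (4, 4, -1)
Solving gives a = (4, 3, -3).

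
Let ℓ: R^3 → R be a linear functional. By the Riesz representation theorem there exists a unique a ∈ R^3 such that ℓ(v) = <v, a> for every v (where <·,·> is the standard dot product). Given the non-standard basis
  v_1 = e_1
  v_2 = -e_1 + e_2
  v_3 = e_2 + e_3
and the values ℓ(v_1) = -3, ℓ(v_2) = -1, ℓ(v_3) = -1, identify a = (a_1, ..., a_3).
a = (-3, -4, 3)

Write a = (a_1, ..., a_3) in the standard basis. For each basis vector v_i, ℓ(v_i) = <v_i, a> is a linear equation in the a_j's. Collect the n equations into a matrix system V a = ℓ, where row i of V is v_i (expressed in the standard basis). Since V is invertible (lower-triangular with 1s on the diagonal, up to permutation), solve by back-substitution:
  V =
[[1, 0, 0],
 [-1, 1, 0],
 [0, 1, 1]]
  V a = (-3, -1, -1)
Solving gives a = (-3, -4, 3).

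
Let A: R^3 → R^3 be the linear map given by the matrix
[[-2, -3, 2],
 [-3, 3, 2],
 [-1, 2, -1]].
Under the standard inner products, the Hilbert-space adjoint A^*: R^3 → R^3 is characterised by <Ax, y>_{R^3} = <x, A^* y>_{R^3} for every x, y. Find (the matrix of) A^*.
A^* = A^T =
[[-2, -3, -1],
 [-3, 3, 2],
 [2, 2, -1]]

For real matrices with standard dot products, the defining identity <Ax, y> = <x, A^* y> gives (Ax)^T y = x^T (A^*) y, i.e. x^T A^T y = x^T (A^*) y. Since this holds for all x, y, we must have A^* = A^T. Therefore
A^* =
[[-2, -3, -1],
 [-3, 3, 2],
 [2, 2, -1]].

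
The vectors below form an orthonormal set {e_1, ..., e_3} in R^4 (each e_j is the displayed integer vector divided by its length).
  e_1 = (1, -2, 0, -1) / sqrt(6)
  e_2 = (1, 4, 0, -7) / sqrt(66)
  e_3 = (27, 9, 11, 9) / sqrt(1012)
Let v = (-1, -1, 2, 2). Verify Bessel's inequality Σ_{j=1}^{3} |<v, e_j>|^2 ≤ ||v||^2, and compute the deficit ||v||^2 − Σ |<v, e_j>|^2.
Σ |<v, e_j>|^2 = 130/23; ||v||^2 = 10; deficit = 100/23

Write each e_j = u_j / sqrt(<u_j, u_j>) where u_j is the displayed integer vector. Then <v, e_j> = <v, u_j> / sqrt(<u_j, u_j>), so |<v, e_j>|^2 = <v, u_j>^2 / <u_j, u_j>.
Coefficients: <v, e_1> = -1/sqrt(6), <v, e_2> = -19/sqrt(66), <v, e_3> = 4/sqrt(1012).
Square and sum: Σ |<v, e_j>|^2 = 130/23.
Compute ||v||^2 = v·v = 10.
Deficit = 10 − 130/23 = 100/23 ≥ 0, confirming Bessel's inequality. (The deficit equals ||v − Σ <v,e_j> e_j||^2, the squared distance from v to span{e_j}.)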